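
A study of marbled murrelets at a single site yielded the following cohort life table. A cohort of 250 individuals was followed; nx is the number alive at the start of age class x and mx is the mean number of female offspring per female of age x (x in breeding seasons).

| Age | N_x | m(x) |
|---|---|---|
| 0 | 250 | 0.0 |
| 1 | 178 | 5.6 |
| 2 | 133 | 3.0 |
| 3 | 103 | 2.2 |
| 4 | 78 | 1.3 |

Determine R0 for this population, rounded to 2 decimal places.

lx = nx/n0 = nx/250: 1, 0.712, 0.532, 0.412, 0.312
lx·mx by age: 0, 3.9872, 1.596, 0.9064, 0.4056
R0 = Σ lx·mx = 6.8952 → 6.90

6.90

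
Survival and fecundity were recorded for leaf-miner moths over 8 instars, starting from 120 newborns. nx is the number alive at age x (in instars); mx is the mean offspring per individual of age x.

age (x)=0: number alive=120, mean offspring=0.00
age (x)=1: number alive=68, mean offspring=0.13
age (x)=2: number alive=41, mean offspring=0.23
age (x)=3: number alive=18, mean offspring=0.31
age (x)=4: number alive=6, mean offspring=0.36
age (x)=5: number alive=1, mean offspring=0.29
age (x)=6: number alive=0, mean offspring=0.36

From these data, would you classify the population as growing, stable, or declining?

lx = nx/n0 = nx/120: 1, 0.56667…, 0.34167…, 0.15, 0.05, 0.00833…, 0
R0 = Σ lx·mx = 0 + 0.073667… + 0.078583… + 0.0465 + 0.018 + 0.002417… + 0 = 0.219167…
R0 < 1, so the population is declining.

declining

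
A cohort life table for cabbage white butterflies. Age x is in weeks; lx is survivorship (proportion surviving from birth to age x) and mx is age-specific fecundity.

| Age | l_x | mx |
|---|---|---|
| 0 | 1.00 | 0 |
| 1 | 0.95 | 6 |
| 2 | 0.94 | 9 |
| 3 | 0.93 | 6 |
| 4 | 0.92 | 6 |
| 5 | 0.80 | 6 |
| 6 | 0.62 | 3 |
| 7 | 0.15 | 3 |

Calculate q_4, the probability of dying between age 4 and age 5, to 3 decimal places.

q_4 = (l_4 − l_5) / l_4 = (0.92 − 0.8) / 0.92
     = 0.12 / 0.92 = 0.130435… → 0.130

0.130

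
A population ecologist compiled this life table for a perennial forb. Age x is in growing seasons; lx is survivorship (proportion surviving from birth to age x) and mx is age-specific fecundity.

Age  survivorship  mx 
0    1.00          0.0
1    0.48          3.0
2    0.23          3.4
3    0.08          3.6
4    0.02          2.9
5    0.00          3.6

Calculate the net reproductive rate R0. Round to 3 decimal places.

lx·mx by age: 0, 1.44, 0.782, 0.288, 0.058, 0
R0 = Σ lx·mx = 2.568 → 2.568

2.568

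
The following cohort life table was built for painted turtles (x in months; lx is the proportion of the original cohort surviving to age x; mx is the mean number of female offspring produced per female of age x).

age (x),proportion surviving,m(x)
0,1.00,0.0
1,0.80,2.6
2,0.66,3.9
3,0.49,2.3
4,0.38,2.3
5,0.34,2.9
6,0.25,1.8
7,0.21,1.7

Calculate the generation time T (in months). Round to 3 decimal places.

lx·mx: 0, 2.08, 2.574, 1.127, 0.874, 0.986, 0.45, 0.357 → R0 = 8.448
x·lx·mx: 0, 2.08, 5.148, 3.381, 3.496, 4.93, 2.7, 2.499 → Σ = 24.234
T = 24.234 / 8.448 = 2.868608… → 2.869

2.869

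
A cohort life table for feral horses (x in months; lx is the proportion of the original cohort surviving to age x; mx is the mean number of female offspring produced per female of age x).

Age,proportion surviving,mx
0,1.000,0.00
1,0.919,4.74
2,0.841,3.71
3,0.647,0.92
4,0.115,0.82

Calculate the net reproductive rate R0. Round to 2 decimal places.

lx·mx by age: 0, 4.35606, 3.12011, 0.59524, 0.0943
R0 = Σ lx·mx = 8.16571 → 8.17

8.17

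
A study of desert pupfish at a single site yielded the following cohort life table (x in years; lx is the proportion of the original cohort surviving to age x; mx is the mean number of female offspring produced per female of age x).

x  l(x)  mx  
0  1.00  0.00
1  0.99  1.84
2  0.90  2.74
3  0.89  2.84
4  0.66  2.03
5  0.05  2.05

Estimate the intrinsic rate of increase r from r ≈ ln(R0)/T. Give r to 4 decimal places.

R0 = Σ lx·mx = 0 + 1.8216 + 2.466 + 2.5276 + 1.3398 + 0.1025 = 8.2575
Σ x·lx·mx = 20.2081; T = 20.2081/8.2575 = 2.44724…
r ≈ ln(R0)/T = ln(8.2575)/2.44724… = 0.862654… → 0.8627

0.8627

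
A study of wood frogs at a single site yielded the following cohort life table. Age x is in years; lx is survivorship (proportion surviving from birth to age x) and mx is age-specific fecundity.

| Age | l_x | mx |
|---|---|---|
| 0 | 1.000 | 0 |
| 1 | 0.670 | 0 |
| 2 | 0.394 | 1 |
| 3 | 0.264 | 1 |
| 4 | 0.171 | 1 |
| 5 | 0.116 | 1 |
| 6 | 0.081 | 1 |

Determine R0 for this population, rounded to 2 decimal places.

lx·mx by age: 0, 0, 0.394, 0.264, 0.171, 0.116, 0.081
R0 = Σ lx·mx = 1.026 → 1.03

1.03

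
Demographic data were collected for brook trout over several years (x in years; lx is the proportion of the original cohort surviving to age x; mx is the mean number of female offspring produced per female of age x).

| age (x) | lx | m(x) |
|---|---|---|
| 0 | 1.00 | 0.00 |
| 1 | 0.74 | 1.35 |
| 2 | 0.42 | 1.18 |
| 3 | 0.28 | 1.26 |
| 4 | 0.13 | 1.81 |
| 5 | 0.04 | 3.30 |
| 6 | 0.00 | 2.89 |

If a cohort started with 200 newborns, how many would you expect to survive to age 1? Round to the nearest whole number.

Expected survivors = N0 · l_1 = 200 × 0.74 = 148 → 148

148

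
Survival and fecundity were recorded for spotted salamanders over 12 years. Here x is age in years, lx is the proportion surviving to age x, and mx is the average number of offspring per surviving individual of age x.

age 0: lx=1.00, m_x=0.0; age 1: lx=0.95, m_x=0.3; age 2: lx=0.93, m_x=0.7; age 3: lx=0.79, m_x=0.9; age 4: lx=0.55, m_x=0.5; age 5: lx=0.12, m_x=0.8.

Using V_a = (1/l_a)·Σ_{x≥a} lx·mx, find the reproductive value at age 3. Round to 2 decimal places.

lx·mx for x ≥ 3: 0.711, 0.275, 0.096 → sum = 1.082
V_3 = 1.082 / l_3 = 1.082 / 0.79 = 1.36962… → 1.37

1.37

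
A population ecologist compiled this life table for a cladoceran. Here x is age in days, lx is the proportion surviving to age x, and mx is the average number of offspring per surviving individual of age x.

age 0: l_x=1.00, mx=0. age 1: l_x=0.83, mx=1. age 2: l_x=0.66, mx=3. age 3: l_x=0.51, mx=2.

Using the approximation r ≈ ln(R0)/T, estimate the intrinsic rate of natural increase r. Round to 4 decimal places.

0.6552

R0 = Σ lx·mx = 0 + 0.83 + 1.98 + 1.02 = 3.83
Σ x·lx·mx = 7.85; T = 7.85/3.83 = 2.04961…
r ≈ ln(R0)/T = ln(3.83)/2.04961… = 0.655181… → 0.6552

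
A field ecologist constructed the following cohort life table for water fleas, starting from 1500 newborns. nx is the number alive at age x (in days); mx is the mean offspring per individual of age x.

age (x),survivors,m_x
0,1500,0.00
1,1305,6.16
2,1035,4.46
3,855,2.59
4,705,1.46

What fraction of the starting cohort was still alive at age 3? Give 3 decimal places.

0.570

l_3 = n_3/n_0 = 855/1500 = 0.57 → 0.570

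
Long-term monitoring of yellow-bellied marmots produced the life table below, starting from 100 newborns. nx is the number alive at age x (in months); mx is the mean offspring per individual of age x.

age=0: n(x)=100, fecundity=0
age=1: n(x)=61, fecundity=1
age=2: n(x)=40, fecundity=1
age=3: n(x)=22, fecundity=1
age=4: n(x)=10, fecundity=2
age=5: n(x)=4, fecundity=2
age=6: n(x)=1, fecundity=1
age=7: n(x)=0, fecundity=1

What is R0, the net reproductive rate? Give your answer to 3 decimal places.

lx = nx/n0 = nx/100: 1, 0.61, 0.4, 0.22, 0.1, 0.04, 0.01, 0
lx·mx by age: 0, 0.61, 0.4, 0.22, 0.2, 0.08, 0.01, 0
R0 = Σ lx·mx = 1.52 → 1.520

1.520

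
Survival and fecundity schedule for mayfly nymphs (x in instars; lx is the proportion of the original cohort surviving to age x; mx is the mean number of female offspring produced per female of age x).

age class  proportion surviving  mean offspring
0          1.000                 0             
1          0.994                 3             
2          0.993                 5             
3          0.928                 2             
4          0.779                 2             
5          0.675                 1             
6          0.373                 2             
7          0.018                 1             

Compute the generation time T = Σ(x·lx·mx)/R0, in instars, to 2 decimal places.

2.55

lx·mx: 0, 2.982, 4.965, 1.856, 1.558, 0.675, 0.746, 0.018 → R0 = 12.8
x·lx·mx: 0, 2.982, 9.93, 5.568, 6.232, 3.375, 4.476, 0.126 → Σ = 32.689
T = 32.689 / 12.8 = 2.553828… → 2.55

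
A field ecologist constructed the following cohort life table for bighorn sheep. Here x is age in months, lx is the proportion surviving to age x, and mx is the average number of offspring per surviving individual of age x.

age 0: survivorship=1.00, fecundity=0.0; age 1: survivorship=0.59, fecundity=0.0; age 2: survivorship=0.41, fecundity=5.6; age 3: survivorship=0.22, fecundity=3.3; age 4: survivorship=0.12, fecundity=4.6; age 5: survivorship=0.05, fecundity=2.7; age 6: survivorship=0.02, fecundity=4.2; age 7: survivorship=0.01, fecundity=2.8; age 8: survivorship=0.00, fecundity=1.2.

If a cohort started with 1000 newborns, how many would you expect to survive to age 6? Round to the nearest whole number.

20

Expected survivors = N0 · l_6 = 1000 × 0.02 = 20 → 20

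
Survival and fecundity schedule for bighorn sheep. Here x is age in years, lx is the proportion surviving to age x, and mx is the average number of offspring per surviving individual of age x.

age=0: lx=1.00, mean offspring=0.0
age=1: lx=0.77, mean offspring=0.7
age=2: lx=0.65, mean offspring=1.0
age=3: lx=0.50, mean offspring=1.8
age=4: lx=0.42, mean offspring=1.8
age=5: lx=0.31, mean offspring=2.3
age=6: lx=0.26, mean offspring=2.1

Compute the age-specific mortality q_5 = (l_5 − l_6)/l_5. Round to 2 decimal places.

0.16

q_5 = (l_5 − l_6) / l_5 = (0.31 − 0.26) / 0.31
     = 0.05 / 0.31 = 0.16129… → 0.16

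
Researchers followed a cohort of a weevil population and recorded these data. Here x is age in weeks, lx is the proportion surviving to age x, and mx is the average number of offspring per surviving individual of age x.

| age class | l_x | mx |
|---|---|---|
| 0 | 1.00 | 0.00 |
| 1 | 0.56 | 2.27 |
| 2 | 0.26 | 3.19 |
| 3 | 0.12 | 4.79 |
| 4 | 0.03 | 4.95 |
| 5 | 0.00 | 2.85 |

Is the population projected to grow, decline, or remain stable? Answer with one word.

R0 = Σ lx·mx = 0 + 1.2712 + 0.8294 + 0.5748 + 0.1485 + 0 = 2.8239
R0 > 1, so the population is growing.

growing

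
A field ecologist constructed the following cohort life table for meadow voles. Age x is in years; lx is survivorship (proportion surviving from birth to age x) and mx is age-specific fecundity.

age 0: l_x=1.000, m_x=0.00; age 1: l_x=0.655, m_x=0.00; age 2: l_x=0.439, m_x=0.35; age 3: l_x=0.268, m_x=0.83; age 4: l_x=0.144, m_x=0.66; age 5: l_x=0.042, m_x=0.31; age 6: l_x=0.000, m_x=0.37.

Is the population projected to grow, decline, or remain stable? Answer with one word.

R0 = Σ lx·mx = 0 + 0 + 0.15365 + 0.22244 + 0.09504 + 0.01302 + 0 = 0.48415
R0 < 1, so the population is declining.

declining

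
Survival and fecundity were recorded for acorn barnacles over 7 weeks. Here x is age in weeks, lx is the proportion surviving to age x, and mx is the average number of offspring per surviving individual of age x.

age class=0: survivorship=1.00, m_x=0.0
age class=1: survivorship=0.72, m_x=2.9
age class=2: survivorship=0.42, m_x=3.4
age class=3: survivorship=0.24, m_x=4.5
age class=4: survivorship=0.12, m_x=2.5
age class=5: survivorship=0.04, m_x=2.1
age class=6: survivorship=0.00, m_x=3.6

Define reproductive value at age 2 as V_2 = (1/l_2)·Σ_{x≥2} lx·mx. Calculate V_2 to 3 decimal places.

lx·mx for x ≥ 2: 1.428, 1.08, 0.3, 0.084, 0 → sum = 2.892
V_2 = 2.892 / l_2 = 2.892 / 0.42 = 6.885714… → 6.886

6.886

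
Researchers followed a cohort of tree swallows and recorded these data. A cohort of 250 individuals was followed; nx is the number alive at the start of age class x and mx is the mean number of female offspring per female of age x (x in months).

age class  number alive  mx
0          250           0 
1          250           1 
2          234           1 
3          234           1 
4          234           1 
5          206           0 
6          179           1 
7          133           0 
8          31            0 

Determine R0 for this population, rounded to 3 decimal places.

lx = nx/n0 = nx/250: 1, 1, 0.936, 0.936, 0.936, 0.824, 0.716, 0.532, 0.124
lx·mx by age: 0, 1, 0.936, 0.936, 0.936, 0, 0.716, 0, 0
R0 = Σ lx·mx = 4.524 → 4.524

4.524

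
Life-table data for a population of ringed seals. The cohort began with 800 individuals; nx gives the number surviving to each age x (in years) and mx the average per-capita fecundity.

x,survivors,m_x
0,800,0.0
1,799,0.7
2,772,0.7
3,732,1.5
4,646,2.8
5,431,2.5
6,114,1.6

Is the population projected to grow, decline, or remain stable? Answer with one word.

lx = nx/n0 = nx/800: 1, 0.99875, 0.965, 0.915, 0.8075, 0.53875, 0.1425
R0 = Σ lx·mx = 0 + 0.699125 + 0.6755 + 1.3725 + 2.261 + 1.346875 + 0.228 = 6.583
R0 > 1, so the population is growing.

growing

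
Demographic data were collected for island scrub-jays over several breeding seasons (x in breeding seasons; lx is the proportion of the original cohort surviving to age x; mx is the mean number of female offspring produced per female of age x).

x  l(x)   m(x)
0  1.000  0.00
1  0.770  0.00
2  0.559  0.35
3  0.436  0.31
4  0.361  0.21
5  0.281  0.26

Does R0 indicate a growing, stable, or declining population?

declining

R0 = Σ lx·mx = 0 + 0 + 0.19565 + 0.13516 + 0.07581 + 0.07306 = 0.47968
R0 < 1, so the population is declining.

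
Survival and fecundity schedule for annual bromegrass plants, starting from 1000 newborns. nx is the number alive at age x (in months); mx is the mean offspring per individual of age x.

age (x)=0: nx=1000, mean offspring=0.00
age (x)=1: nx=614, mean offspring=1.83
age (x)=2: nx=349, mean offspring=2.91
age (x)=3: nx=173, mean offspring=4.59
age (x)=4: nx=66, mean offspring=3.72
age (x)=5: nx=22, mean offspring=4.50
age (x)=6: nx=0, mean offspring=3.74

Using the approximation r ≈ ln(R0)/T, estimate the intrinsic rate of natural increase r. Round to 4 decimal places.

lx = nx/n0 = nx/1000: 1, 0.614, 0.349, 0.173, 0.066, 0.022, 0
R0 = Σ lx·mx = 0 + 1.12362 + 1.01559 + 0.79407 + 0.24552 + 0.099 + 0 = 3.2778
Σ x·lx·mx = 7.01409; T = 7.01409/3.2778 = 2.13988…
r ≈ ln(R0)/T = ln(3.2778)/2.13988… = 0.554785… → 0.5548

0.5548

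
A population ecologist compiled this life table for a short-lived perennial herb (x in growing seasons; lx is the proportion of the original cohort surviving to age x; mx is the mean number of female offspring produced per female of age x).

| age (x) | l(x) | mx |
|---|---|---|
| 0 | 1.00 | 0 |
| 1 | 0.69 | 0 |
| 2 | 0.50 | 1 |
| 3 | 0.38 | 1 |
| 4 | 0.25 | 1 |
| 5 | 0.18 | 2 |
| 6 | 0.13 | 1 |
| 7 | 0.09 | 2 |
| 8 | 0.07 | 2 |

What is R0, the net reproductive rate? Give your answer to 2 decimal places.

1.94

lx·mx by age: 0, 0, 0.5, 0.38, 0.25, 0.36, 0.13, 0.18, 0.14
R0 = Σ lx·mx = 1.94 → 1.94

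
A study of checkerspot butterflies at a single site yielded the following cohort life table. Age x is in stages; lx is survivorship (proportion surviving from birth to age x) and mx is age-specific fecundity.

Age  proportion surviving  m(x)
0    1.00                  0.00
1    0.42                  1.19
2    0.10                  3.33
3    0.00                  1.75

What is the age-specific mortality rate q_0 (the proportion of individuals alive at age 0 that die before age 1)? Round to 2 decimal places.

0.58

q_0 = (l_0 − l_1) / l_0 = (1 − 0.42) / 1
     = 0.58 / 1 = 0.58 → 0.58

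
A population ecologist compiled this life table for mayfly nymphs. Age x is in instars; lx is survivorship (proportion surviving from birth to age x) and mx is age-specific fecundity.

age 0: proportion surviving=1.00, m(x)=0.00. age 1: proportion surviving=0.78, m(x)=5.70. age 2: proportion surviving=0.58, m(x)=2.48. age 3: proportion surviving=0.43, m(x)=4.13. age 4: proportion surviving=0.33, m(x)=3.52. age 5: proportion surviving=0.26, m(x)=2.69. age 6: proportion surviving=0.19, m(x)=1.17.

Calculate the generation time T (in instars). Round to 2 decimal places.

2.27

lx·mx: 0, 4.446, 1.4384, 1.7759, 1.1616, 0.6994, 0.2223 → R0 = 9.7436
x·lx·mx: 0, 4.446, 2.8768, 5.3277, 4.6464, 3.497, 1.3338 → Σ = 22.1277
T = 22.1277 / 9.7436 = 2.270998… → 2.27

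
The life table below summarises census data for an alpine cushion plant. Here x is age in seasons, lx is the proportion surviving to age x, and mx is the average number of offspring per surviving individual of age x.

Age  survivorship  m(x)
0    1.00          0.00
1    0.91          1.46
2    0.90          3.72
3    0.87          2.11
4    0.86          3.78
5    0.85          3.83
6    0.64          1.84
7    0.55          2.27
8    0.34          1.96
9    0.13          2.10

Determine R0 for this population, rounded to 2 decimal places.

16.38

lx·mx by age: 0, 1.3286, 3.348, 1.8357, 3.2508, 3.2555, 1.1776, 1.2485, 0.6664, 0.273
R0 = Σ lx·mx = 16.3841 → 16.38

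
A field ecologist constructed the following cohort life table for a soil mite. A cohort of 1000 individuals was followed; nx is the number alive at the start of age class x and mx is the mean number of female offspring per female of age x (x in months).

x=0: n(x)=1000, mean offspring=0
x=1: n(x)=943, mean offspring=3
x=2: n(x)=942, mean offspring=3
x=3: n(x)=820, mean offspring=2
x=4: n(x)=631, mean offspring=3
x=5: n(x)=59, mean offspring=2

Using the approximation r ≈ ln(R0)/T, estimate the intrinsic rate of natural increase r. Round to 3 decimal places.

lx = nx/n0 = nx/1000: 1, 0.943, 0.942, 0.82, 0.631, 0.059
R0 = Σ lx·mx = 0 + 2.829 + 2.826 + 1.64 + 1.893 + 0.118 = 9.306
Σ x·lx·mx = 21.563; T = 21.563/9.306 = 2.31711…
r ≈ ln(R0)/T = ln(9.306)/2.31711… = 0.96269… → 0.963

0.963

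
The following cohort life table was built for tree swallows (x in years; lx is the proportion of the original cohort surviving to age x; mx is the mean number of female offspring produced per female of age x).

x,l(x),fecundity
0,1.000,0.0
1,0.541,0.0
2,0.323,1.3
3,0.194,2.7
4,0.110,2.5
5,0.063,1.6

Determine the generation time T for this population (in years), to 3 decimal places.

lx·mx: 0, 0, 0.4199, 0.5238, 0.275, 0.1008 → R0 = 1.3195
x·lx·mx: 0, 0, 0.8398, 1.5714, 1.1, 0.504 → Σ = 4.0152
T = 4.0152 / 1.3195 = 3.042971… → 3.043

3.043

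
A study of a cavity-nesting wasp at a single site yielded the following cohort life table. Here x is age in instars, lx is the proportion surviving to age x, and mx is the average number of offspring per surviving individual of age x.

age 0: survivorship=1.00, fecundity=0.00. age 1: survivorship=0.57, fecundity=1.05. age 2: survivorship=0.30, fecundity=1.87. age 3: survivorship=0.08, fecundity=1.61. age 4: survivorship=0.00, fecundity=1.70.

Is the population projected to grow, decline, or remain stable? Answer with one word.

R0 = Σ lx·mx = 0 + 0.5985 + 0.561 + 0.1288 + 0 = 1.2883
R0 > 1, so the population is growing.

growing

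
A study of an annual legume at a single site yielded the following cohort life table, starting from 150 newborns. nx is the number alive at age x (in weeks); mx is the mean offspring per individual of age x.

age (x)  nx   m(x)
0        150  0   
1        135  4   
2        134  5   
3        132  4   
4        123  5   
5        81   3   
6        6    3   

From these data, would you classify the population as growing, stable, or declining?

growing

lx = nx/n0 = nx/150: 1, 0.9, 0.89333…, 0.88, 0.82, 0.54, 0.04
R0 = Σ lx·mx = 0 + 3.6 + 4.466667… + 3.52 + 4.1 + 1.62 + 0.12 = 17.426667…
R0 > 1, so the population is growing.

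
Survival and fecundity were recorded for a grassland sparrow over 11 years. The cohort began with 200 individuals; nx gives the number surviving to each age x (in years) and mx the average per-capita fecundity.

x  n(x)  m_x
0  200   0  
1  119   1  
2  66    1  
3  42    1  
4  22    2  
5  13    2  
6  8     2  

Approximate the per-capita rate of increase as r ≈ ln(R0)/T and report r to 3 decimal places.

lx = nx/n0 = nx/200: 1, 0.595, 0.33, 0.21, 0.11, 0.065, 0.04
R0 = Σ lx·mx = 0 + 0.595 + 0.33 + 0.21 + 0.22 + 0.13 + 0.08 = 1.565
Σ x·lx·mx = 3.895; T = 3.895/1.565 = 2.48882…
r ≈ ln(R0)/T = ln(1.565)/2.48882… = 0.17996… → 0.180

0.180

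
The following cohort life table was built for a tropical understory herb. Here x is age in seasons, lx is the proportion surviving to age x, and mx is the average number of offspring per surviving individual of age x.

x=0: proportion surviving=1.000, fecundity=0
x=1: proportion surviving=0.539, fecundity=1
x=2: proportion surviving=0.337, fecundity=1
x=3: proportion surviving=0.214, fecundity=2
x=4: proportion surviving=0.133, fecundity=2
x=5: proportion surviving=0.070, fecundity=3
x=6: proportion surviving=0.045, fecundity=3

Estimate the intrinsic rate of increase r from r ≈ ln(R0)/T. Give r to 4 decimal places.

R0 = Σ lx·mx = 0 + 0.539 + 0.337 + 0.428 + 0.266 + 0.21 + 0.135 = 1.915
Σ x·lx·mx = 5.421; T = 5.421/1.915 = 2.83081…
r ≈ ln(R0)/T = ln(1.915)/2.83081… = 0.229517… → 0.2295

0.2295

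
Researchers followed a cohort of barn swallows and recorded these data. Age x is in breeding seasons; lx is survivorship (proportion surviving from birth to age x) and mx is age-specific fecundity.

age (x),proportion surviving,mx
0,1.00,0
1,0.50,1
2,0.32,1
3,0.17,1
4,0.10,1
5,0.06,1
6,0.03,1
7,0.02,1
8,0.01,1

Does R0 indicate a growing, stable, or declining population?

growing

R0 = Σ lx·mx = 0 + 0.5 + 0.32 + 0.17 + 0.1 + 0.06 + 0.03 + 0.02 + 0.01 = 1.21
R0 > 1, so the population is growing.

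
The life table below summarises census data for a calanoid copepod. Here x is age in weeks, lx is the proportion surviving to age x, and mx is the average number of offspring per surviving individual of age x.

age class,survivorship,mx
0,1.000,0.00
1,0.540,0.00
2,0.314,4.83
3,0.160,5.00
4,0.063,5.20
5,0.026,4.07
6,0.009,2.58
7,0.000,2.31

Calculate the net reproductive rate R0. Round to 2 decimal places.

lx·mx by age: 0, 0, 1.51662, 0.8, 0.3276, 0.10582, 0.02322, 0
R0 = Σ lx·mx = 2.77326 → 2.77

2.77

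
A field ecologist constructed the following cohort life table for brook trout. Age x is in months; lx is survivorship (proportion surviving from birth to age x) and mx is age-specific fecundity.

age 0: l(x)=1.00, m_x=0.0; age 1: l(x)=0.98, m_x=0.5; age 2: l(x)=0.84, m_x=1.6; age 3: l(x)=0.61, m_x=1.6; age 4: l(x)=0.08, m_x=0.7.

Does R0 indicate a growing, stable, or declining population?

growing

R0 = Σ lx·mx = 0 + 0.49 + 1.344 + 0.976 + 0.056 = 2.866
R0 > 1, so the population is growing.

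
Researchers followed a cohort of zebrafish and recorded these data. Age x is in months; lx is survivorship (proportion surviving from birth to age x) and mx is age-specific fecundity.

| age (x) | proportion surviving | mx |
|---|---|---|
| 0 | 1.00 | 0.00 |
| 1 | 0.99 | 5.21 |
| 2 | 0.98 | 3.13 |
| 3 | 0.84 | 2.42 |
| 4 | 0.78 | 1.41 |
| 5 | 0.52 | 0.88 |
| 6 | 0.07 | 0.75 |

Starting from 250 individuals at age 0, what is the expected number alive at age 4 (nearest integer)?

Expected survivors = N0 · l_4 = 250 × 0.78 = 195 → 195

195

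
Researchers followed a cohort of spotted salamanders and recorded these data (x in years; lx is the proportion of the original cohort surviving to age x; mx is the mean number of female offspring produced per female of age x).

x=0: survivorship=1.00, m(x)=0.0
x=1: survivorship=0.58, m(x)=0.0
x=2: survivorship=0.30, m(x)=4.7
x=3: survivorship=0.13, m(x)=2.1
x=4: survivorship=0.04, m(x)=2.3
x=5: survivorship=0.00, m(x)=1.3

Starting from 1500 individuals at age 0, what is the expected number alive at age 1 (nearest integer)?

870

Expected survivors = N0 · l_1 = 1500 × 0.58 = 870 → 870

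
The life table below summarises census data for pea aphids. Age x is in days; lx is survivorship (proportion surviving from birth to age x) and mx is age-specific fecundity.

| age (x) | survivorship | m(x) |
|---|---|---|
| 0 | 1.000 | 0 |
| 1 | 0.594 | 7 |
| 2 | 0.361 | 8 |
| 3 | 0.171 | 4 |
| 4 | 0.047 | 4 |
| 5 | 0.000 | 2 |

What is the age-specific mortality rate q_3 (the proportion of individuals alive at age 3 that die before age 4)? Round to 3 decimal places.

0.725

q_3 = (l_3 − l_4) / l_3 = (0.171 − 0.047) / 0.171
     = 0.124 / 0.171 = 0.725146… → 0.725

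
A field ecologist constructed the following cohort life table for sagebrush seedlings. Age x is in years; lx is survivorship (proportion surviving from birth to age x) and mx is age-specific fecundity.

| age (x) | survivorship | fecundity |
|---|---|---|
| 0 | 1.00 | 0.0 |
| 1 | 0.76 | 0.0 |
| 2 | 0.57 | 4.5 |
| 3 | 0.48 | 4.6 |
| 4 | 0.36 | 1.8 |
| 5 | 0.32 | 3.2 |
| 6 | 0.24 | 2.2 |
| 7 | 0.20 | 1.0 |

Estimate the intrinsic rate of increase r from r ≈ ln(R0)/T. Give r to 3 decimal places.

R0 = Σ lx·mx = 0 + 0 + 2.565 + 2.208 + 0.648 + 1.024 + 0.528 + 0.2 = 7.173
Σ x·lx·mx = 24.034; T = 24.034/7.173 = 3.35062…
r ≈ ln(R0)/T = ln(7.173)/3.35062… = 0.58805… → 0.588

0.588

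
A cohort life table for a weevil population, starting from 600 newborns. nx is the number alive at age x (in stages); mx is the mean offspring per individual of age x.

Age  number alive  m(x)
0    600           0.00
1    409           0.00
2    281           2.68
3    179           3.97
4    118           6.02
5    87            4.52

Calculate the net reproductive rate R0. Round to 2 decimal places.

lx = nx/n0 = nx/600: 1, 0.68167…, 0.46833…, 0.29833…, 0.19667…, 0.145
lx·mx by age: 0, 0, 1.255133…, 1.184383…, 1.183933…, 0.6554
R0 = Σ lx·mx = 4.27885… → 4.28

4.28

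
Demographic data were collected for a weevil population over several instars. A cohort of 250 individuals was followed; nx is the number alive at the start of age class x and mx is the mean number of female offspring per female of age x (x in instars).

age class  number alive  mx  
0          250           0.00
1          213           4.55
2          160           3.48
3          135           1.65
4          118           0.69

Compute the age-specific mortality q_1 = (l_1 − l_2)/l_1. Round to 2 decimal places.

0.25

lx = nx/n0 = nx/250: 1, 0.852, 0.64, 0.54, 0.472
q_1 = (l_1 − l_2) / l_1 = (0.852 − 0.64) / 0.852
     = 0.212 / 0.852 = 0.248826… → 0.25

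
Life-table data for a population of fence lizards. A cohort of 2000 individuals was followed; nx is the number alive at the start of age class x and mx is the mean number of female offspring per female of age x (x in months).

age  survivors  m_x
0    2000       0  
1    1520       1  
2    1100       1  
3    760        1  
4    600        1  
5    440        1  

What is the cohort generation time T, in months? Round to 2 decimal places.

lx = nx/n0 = nx/2000: 1, 0.76, 0.55, 0.38, 0.3, 0.22
lx·mx: 0, 0.76, 0.55, 0.38, 0.3, 0.22 → R0 = 2.21
x·lx·mx: 0, 0.76, 1.1, 1.14, 1.2, 1.1 → Σ = 5.3
T = 5.3 / 2.21 = 2.39819… → 2.40

2.40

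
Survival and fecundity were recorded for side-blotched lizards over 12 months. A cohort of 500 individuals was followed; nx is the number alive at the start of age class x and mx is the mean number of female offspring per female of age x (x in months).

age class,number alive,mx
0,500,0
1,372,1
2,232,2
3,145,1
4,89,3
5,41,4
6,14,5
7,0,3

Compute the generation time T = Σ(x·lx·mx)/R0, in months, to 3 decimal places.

lx = nx/n0 = nx/500: 1, 0.744, 0.464, 0.29, 0.178, 0.082, 0.028, 0
lx·mx: 0, 0.744, 0.928, 0.29, 0.534, 0.328, 0.14, 0 → R0 = 2.964
x·lx·mx: 0, 0.744, 1.856, 0.87, 2.136, 1.64, 0.84, 0 → Σ = 8.086
T = 8.086 / 2.964 = 2.72807… → 2.728

2.728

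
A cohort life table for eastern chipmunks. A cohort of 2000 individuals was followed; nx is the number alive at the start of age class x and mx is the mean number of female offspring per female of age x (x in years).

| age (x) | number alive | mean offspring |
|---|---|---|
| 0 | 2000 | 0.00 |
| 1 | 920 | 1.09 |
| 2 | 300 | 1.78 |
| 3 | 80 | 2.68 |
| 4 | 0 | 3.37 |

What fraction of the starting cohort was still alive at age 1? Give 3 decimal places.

0.460

l_1 = n_1/n_0 = 920/2000 = 0.46 → 0.460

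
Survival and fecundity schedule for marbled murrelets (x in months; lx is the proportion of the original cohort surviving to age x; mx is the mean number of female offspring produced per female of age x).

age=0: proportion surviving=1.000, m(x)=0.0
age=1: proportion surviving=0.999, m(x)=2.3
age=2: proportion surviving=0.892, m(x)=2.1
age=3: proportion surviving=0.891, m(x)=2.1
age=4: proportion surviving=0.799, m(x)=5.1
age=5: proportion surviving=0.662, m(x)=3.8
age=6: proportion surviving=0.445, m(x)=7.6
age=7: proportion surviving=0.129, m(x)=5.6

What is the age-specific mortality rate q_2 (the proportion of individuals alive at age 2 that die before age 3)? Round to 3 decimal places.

0.001

q_2 = (l_2 − l_3) / l_2 = (0.892 − 0.891) / 0.892
     = 0.001 / 0.892 = 0.001121… → 0.001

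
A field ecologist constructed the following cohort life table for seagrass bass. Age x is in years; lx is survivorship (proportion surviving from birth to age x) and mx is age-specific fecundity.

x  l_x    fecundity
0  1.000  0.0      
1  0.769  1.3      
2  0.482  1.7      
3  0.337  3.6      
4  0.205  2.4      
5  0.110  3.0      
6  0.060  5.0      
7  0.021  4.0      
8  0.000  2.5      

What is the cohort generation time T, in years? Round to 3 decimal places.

2.898

lx·mx: 0, 0.9997, 0.8194, 1.2132, 0.492, 0.33, 0.3, 0.084, 0 → R0 = 4.2383
x·lx·mx: 0, 0.9997, 1.6388, 3.6396, 1.968, 1.65, 1.8, 0.588, 0 → Σ = 12.2841
T = 12.2841 / 4.2383 = 2.898355… → 2.898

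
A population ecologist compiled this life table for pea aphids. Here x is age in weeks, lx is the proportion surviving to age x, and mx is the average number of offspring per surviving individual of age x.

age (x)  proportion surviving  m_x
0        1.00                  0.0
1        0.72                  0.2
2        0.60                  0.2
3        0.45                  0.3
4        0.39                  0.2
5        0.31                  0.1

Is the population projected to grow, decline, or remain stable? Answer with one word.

declining

R0 = Σ lx·mx = 0 + 0.144 + 0.12 + 0.135 + 0.078 + 0.031 = 0.508
R0 < 1, so the population is declining.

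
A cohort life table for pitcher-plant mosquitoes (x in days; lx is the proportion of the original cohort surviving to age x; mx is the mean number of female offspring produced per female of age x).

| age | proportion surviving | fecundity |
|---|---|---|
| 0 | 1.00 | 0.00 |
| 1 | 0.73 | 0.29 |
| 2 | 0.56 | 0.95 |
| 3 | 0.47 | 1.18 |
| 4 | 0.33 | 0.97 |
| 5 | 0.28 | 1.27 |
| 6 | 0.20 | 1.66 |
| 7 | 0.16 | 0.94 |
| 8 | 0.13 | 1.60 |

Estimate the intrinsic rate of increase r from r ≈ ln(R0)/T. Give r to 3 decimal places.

R0 = Σ lx·mx = 0 + 0.2117 + 0.532 + 0.5546 + 0.3201 + 0.3556 + 0.332 + 0.1504 + 0.208 = 2.6644
Σ x·lx·mx = 10.7067; T = 10.7067/2.6644 = 4.01843…
r ≈ ln(R0)/T = ln(2.6644)/4.01843… = 0.24387… → 0.244

0.244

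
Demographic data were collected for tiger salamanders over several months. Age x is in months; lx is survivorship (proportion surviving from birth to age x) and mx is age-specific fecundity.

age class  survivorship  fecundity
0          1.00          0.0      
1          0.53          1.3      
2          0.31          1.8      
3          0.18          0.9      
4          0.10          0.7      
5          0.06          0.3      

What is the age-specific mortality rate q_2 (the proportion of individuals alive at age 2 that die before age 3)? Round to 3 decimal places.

0.419

q_2 = (l_2 − l_3) / l_2 = (0.31 − 0.18) / 0.31
     = 0.13 / 0.31 = 0.419355… → 0.419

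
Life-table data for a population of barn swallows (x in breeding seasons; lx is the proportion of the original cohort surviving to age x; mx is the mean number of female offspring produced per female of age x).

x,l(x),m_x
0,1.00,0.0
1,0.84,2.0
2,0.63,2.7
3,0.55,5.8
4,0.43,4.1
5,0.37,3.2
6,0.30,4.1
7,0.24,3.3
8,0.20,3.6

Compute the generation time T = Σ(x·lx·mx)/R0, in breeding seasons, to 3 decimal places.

lx·mx: 0, 1.68, 1.701, 3.19, 1.763, 1.184, 1.23, 0.792, 0.72 → R0 = 12.26
x·lx·mx: 0, 1.68, 3.402, 9.57, 7.052, 5.92, 7.38, 5.544, 5.76 → Σ = 46.308
T = 46.308 / 12.26 = 3.777162… → 3.777

3.777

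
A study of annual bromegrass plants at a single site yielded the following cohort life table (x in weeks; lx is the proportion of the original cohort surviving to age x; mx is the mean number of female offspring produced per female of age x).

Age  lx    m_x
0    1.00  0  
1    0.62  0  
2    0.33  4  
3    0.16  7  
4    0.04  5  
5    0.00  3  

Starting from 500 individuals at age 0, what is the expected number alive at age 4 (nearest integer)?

Expected survivors = N0 · l_4 = 500 × 0.04 = 20 → 20

20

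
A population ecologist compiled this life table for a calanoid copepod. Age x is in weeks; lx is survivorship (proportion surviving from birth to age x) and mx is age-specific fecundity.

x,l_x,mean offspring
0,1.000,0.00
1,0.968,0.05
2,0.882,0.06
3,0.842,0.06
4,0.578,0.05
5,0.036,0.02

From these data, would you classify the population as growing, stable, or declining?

R0 = Σ lx·mx = 0 + 0.0484 + 0.05292 + 0.05052 + 0.0289 + 0.00072 = 0.18146
R0 < 1, so the population is declining.

declining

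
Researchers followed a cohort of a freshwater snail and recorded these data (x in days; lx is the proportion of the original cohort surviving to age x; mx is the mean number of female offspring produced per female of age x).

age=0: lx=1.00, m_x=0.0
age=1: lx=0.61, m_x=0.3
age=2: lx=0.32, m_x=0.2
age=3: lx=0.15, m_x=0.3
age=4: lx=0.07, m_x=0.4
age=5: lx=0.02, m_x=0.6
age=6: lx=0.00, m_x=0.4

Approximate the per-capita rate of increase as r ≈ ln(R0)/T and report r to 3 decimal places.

R0 = Σ lx·mx = 0 + 0.183 + 0.064 + 0.045 + 0.028 + 0.012 + 0 = 0.332
Σ x·lx·mx = 0.618; T = 0.618/0.332 = 1.86145…
r ≈ ln(R0)/T = ln(0.332)/1.86145… = -0.59235… → -0.592

-0.592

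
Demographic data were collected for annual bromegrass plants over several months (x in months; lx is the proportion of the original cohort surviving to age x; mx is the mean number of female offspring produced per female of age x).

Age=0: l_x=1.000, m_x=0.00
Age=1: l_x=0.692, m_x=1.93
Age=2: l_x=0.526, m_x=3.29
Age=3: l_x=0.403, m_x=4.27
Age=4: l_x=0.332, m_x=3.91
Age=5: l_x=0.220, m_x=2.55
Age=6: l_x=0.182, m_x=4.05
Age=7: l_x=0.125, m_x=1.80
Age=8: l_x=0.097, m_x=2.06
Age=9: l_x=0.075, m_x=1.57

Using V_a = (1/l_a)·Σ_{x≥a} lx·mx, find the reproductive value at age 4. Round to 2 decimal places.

lx·mx for x ≥ 4: 1.29812, 0.561, 0.7371, 0.225, 0.19982, 0.11775 → sum = 3.13879
V_4 = 3.13879 / l_4 = 3.13879 / 0.332 = 9.454187… → 9.45

9.45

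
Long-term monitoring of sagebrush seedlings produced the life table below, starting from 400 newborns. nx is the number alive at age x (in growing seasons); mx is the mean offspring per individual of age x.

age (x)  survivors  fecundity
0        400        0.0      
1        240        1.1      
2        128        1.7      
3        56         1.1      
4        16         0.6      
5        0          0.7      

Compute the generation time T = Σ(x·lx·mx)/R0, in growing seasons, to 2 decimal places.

1.67

lx = nx/n0 = nx/400: 1, 0.6, 0.32, 0.14, 0.04, 0
lx·mx: 0, 0.66, 0.544, 0.154, 0.024, 0 → R0 = 1.382
x·lx·mx: 0, 0.66, 1.088, 0.462, 0.096, 0 → Σ = 2.306
T = 2.306 / 1.382 = 1.668596… → 1.67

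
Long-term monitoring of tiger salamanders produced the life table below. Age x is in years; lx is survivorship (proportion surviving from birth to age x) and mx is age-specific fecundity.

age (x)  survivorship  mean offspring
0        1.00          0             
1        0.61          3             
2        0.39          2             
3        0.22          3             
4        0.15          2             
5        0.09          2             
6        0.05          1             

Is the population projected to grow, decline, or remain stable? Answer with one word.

R0 = Σ lx·mx = 0 + 1.83 + 0.78 + 0.66 + 0.3 + 0.18 + 0.05 = 3.8
R0 > 1, so the population is growing.

growing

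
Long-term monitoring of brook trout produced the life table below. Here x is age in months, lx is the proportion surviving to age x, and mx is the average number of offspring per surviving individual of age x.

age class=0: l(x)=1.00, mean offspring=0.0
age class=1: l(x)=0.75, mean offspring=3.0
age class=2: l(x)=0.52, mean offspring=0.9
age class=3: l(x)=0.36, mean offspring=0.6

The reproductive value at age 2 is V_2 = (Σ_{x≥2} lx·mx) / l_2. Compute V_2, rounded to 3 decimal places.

lx·mx for x ≥ 2: 0.468, 0.216 → sum = 0.684
V_2 = 0.684 / l_2 = 0.684 / 0.52 = 1.315385… → 1.315

1.315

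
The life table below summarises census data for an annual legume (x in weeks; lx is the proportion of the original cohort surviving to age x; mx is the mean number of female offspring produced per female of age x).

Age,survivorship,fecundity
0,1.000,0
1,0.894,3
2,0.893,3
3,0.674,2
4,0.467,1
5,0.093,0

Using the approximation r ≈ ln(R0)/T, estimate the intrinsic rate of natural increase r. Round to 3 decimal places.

R0 = Σ lx·mx = 0 + 2.682 + 2.679 + 1.348 + 0.467 + 0 = 7.176
Σ x·lx·mx = 13.952; T = 13.952/7.176 = 1.94426…
r ≈ ln(R0)/T = ln(7.176)/1.94426… = 1.01362… → 1.014

1.014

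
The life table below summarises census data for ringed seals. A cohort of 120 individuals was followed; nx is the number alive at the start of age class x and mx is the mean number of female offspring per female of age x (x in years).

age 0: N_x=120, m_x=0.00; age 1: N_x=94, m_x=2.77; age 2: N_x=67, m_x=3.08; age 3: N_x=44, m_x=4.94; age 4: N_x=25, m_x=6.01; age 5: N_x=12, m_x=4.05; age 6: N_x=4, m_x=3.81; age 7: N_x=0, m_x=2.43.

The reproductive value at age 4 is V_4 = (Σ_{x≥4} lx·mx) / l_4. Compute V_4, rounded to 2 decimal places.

lx = nx/n0 = nx/120: 1, 0.78333…, 0.55833…, 0.36667…, 0.20833…, 0.1, 0.03333…, 0
lx·mx for x ≥ 4: 1.252083…, 0.405, 0.127…, 0 → sum = 1.784083…
V_4 = 1.784083… / l_4 = 1.784083… / 0.208333… = 8.5636… → 8.56

8.56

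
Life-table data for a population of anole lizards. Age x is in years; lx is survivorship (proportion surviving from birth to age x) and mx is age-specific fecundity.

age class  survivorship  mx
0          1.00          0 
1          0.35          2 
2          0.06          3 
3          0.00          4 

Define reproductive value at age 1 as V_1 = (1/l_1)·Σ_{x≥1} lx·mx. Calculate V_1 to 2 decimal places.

lx·mx for x ≥ 1: 0.7, 0.18, 0 → sum = 0.88
V_1 = 0.88 / l_1 = 0.88 / 0.35 = 2.514286… → 2.51

2.51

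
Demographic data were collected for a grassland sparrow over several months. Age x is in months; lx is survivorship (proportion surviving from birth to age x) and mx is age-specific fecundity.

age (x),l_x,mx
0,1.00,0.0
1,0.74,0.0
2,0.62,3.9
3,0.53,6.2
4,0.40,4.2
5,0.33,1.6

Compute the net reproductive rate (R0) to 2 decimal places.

lx·mx by age: 0, 0, 2.418, 3.286, 1.68, 0.528
R0 = Σ lx·mx = 7.912 → 7.91

7.91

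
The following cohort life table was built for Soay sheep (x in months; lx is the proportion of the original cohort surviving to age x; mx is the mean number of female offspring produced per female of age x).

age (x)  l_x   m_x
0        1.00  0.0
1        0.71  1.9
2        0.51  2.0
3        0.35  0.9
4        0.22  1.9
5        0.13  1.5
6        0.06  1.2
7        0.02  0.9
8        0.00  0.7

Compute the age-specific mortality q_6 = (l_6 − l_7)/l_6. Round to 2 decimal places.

q_6 = (l_6 − l_7) / l_6 = (0.06 − 0.02) / 0.06
     = 0.04 / 0.06 = 0.666667… → 0.67

0.67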